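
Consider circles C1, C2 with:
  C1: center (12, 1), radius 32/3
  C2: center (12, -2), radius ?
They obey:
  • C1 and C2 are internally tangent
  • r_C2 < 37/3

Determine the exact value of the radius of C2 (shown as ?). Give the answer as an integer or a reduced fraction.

1. [int C1,C2]  r_C2² − (64/3)r_C2 + 943/9 = 0  ⇒  r_C2 = 23/3 or 41/3
2. given r_C2 < 37/3: keep 23/3

23/3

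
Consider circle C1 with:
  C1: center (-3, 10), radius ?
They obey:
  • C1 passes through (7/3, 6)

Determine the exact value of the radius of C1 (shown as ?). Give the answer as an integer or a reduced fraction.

20/3

1. [C1∋P]  r_C1² − 400/9 = 0  ⇒  r_C1 = 20/3 (r>0 drops 1)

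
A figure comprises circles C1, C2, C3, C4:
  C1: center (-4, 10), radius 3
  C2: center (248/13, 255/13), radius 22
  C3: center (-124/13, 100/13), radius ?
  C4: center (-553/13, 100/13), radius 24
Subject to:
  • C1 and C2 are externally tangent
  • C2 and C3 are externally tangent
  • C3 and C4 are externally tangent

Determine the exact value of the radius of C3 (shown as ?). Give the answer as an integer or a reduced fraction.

1. [ext C2·C3]  r_C3² + 44r_C3 − 477 = 0  ⇒  r_C3 = 9 (r>0 drops 1)
2. [ext C3·C4]  r_C3² + 48r_C3 − 513 = 0  ⇒  r_C3 = 9 (r>0 drops 1)

9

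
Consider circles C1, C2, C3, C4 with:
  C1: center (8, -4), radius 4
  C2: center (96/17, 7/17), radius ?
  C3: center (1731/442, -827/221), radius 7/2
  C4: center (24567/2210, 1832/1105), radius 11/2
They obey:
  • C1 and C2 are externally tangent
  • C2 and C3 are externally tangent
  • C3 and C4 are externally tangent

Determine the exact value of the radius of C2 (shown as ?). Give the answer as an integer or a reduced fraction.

1

1. [ext C1·C2]  r_C2² + 8r_C2 − 9 = 0  ⇒  r_C2 = 1 (r>0 drops 1)
2. [ext C2·C3]  r_C2² + 7r_C2 − 8 = 0  ⇒  r_C2 = 1 (r>0 drops 1)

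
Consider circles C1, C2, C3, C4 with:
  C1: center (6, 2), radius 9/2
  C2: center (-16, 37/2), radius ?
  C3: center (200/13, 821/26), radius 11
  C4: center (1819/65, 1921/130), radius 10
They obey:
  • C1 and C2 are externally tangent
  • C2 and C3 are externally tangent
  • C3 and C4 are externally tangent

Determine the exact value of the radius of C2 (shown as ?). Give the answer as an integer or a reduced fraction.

23

1. [ext C1·C2]  r_C2² + 9r_C2 − 736 = 0  ⇒  r_C2 = 23 (r>0 drops 1)
2. [ext C2·C3]  r_C2² + 22r_C2 − 1035 = 0  ⇒  r_C2 = 23 (r>0 drops 1)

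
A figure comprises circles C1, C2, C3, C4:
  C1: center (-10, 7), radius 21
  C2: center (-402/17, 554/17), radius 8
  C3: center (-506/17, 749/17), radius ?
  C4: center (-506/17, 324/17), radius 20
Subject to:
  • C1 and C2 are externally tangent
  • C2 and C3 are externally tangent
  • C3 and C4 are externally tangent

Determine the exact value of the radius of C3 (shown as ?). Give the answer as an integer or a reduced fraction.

1. [ext C2·C3]  r_C3² + 16r_C3 − 105 = 0  ⇒  r_C3 = 5 (r>0 drops 1)
2. [ext C3·C4]  r_C3² + 40r_C3 − 225 = 0  ⇒  r_C3 = 5 (r>0 drops 1)

5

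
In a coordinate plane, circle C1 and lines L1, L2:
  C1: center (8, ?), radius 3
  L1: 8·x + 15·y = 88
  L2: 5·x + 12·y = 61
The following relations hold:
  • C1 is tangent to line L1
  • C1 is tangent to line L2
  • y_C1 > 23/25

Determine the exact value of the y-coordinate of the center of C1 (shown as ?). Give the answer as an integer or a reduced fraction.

5

1. [C1‖L1]  y_C1² − (16/5)y_C1 − 9 = 0  ⇒  y_C1 = -9/5 or 5
2. [C1‖L2]  y_C1² − (7/2)y_C1 − 15/2 = 0  ⇒  y_C1 = -3/2 or 5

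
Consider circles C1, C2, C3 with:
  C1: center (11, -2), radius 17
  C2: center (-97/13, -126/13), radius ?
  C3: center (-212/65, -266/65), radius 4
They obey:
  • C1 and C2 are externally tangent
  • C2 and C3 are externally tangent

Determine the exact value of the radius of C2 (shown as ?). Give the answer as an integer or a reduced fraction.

1. [ext C1·C2]  r_C2² + 34r_C2 − 111 = 0  ⇒  r_C2 = 3 (r>0 drops 1)
2. [ext C2·C3]  r_C2² + 8r_C2 − 33 = 0  ⇒  r_C2 = 3 (r>0 drops 1)

3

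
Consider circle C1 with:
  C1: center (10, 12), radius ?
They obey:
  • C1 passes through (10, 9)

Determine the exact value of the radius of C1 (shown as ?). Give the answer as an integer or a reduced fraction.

3

1. [C1∋P]  r_C1² − 9 = 0  ⇒  r_C1 = 3 (r>0 drops 1)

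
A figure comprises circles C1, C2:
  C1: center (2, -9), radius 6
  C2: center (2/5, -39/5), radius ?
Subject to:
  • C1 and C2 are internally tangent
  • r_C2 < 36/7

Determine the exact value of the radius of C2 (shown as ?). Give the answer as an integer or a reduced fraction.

1. [int C1,C2]  r_C2² − 12r_C2 + 32 = 0  ⇒  r_C2 = 4 or 8
2. given r_C2 < 36/7: keep 4

4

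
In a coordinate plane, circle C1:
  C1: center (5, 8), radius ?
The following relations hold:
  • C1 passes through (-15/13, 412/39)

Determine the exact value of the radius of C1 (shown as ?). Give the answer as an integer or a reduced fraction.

1. [C1∋P]  r_C1² − 400/9 = 0  ⇒  r_C1 = 20/3 (r>0 drops 1)

20/3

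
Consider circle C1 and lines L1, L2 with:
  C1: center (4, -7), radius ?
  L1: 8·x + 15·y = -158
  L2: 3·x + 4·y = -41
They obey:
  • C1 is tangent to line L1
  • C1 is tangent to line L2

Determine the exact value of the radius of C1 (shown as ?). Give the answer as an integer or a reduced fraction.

1. [C1‖L1]  r_C1² − 25 = 0  ⇒  r_C1 = 5 (r>0 drops 1)
2. [C1‖L2]  r_C1² − 25 = 0  ⇒  r_C1 = 5 (r>0 drops 1)

5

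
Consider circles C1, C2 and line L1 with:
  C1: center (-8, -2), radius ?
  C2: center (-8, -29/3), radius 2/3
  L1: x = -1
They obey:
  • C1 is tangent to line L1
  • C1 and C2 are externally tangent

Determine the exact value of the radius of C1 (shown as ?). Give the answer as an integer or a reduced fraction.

7

1. [C1‖L1]  r_C1² − 49 = 0  ⇒  r_C1 = 7 (r>0 drops 1)
2. [ext C1·C2]  r_C1² + (4/3)r_C1 − 175/3 = 0  ⇒  r_C1 = 7 (r>0 drops 1)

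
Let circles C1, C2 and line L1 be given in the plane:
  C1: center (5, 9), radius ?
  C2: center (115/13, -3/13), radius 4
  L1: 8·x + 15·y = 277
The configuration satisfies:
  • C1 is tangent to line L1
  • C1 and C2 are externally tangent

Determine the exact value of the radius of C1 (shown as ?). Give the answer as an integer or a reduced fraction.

1. [C1‖L1]  r_C1² − 36 = 0  ⇒  r_C1 = 6 (r>0 drops 1)
2. [ext C1·C2]  r_C1² + 8r_C1 − 84 = 0  ⇒  r_C1 = 6 (r>0 drops 1)

6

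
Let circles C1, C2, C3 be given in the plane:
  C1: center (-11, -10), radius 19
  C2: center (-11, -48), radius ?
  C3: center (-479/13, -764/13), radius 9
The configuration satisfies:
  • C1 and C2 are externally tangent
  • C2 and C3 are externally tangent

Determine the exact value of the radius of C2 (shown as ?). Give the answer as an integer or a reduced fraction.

1. [ext C1·C2]  r_C2² + 38r_C2 − 1083 = 0  ⇒  r_C2 = 19 (r>0 drops 1)
2. [ext C2·C3]  r_C2² + 18r_C2 − 703 = 0  ⇒  r_C2 = 19 (r>0 drops 1)

19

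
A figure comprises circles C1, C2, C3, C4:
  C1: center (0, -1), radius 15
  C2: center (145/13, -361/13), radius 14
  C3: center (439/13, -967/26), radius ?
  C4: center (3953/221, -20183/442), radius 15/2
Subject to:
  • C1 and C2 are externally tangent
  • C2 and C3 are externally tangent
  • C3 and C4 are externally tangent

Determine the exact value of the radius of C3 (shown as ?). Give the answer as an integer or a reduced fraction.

21/2

1. [ext C2·C3]  r_C3² + 28r_C3 − 1617/4 = 0  ⇒  r_C3 = 21/2 (r>0 drops 1)
2. [ext C3·C4]  r_C3² + 15r_C3 − 1071/4 = 0  ⇒  r_C3 = 21/2 (r>0 drops 1)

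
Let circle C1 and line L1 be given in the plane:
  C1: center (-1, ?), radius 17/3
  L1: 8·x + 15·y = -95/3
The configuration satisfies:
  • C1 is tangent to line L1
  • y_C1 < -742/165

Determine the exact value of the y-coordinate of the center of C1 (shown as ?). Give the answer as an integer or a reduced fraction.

-8

1. [C1‖L1]  y_C1² + (142/45)y_C1 − 1744/45 = 0  ⇒  y_C1 = -8 or 218/45
2. given y_C1 < -742/165: keep -8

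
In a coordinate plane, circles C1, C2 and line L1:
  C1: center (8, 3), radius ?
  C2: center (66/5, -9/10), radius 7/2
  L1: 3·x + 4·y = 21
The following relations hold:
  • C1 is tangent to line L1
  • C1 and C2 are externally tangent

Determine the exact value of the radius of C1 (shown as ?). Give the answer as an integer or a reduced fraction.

3

1. [C1‖L1]  r_C1² − 9 = 0  ⇒  r_C1 = 3 (r>0 drops 1)
2. [ext C1·C2]  r_C1² + 7r_C1 − 30 = 0  ⇒  r_C1 = 3 (r>0 drops 1)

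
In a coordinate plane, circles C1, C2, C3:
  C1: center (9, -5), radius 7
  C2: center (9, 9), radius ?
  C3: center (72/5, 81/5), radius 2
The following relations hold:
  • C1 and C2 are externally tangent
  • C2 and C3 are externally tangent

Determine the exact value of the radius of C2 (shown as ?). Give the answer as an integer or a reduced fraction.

7

1. [ext C1·C2]  r_C2² + 14r_C2 − 147 = 0  ⇒  r_C2 = 7 (r>0 drops 1)
2. [ext C2·C3]  r_C2² + 4r_C2 − 77 = 0  ⇒  r_C2 = 7 (r>0 drops 1)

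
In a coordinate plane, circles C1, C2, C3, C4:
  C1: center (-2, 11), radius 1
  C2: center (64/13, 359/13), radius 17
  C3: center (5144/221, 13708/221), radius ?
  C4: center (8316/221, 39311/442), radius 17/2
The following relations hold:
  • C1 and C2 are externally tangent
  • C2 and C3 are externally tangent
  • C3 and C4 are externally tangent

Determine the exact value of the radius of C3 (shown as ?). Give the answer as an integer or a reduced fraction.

1. [ext C2·C3]  r_C3² + 34r_C3 − 1232 = 0  ⇒  r_C3 = 22 (r>0 drops 1)
2. [ext C3·C4]  r_C3² + 17r_C3 − 858 = 0  ⇒  r_C3 = 22 (r>0 drops 1)

22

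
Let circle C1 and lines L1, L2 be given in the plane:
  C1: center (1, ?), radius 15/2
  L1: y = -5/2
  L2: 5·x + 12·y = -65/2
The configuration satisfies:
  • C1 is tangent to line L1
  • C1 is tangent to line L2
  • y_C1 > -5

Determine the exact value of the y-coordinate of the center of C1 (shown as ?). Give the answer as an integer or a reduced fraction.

5

1. [C1‖L1]  y_C1² + 5y_C1 − 50 = 0  ⇒  y_C1 = -10 or 5
2. [C1‖L2]  y_C1² + (25/4)y_C1 − 225/4 = 0  ⇒  y_C1 = -45/4 or 5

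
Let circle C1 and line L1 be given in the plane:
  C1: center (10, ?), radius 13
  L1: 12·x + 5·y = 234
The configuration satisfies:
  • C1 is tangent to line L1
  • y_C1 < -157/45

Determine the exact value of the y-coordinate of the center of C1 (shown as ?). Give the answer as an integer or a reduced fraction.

1. [C1‖L1]  y_C1² − (228/5)y_C1 − 3113/5 = 0  ⇒  y_C1 = -11 or 283/5
2. given y_C1 < -157/45: keep -11

-11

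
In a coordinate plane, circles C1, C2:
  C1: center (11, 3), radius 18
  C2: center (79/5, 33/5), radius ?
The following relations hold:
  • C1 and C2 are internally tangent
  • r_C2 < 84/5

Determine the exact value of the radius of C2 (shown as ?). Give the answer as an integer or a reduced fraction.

12

1. [int C1,C2]  r_C2² − 36r_C2 + 288 = 0  ⇒  r_C2 = 12 or 24
2. given r_C2 < 84/5: keep 12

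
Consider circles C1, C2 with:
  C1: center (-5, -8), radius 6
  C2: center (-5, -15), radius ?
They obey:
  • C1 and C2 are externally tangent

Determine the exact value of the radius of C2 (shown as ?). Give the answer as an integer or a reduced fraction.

1. [ext C1·C2]  r_C2² + 12r_C2 − 13 = 0  ⇒  r_C2 = 1 (r>0 drops 1)

1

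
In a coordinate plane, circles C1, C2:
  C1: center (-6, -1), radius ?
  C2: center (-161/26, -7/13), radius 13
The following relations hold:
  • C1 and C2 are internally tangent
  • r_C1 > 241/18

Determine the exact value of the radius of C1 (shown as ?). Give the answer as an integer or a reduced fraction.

1. [int C1,C2]  r_C1² − 26r_C1 + 675/4 = 0  ⇒  r_C1 = 25/2 or 27/2
2. given r_C1 > 241/18: keep 27/2

27/2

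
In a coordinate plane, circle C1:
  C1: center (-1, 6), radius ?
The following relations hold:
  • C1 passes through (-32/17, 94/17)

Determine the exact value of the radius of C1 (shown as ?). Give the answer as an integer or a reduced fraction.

1

1. [C1∋P]  r_C1² − 1 = 0  ⇒  r_C1 = 1 (r>0 drops 1)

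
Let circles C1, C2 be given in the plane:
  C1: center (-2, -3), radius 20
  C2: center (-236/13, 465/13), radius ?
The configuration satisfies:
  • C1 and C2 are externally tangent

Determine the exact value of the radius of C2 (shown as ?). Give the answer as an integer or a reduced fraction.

22

1. [ext C1·C2]  r_C2² + 40r_C2 − 1364 = 0  ⇒  r_C2 = 22 (r>0 drops 1)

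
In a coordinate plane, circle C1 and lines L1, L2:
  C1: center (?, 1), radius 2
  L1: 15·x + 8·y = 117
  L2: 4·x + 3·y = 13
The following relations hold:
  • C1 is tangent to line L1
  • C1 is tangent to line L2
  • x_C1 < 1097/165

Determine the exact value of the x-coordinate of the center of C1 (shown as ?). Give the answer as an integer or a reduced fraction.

5

1. [C1‖L1]  x_C1² − (218/15)x_C1 + 143/3 = 0  ⇒  x_C1 = 5 or 143/15
2. [C1‖L2]  x_C1² − 5x_C1 = 0  ⇒  x_C1 = 0 or 5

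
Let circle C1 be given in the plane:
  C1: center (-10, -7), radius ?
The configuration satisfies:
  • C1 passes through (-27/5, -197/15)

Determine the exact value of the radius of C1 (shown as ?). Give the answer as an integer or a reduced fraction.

23/3

1. [C1∋P]  r_C1² − 529/9 = 0  ⇒  r_C1 = 23/3 (r>0 drops 1)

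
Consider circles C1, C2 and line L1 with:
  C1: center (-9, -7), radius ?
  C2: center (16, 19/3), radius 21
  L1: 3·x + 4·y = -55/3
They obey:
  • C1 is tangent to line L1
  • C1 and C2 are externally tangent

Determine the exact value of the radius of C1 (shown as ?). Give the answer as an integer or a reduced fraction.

1. [C1‖L1]  r_C1² − 484/9 = 0  ⇒  r_C1 = 22/3 (r>0 drops 1)
2. [ext C1·C2]  r_C1² + 42r_C1 − 3256/9 = 0  ⇒  r_C1 = 22/3 (r>0 drops 1)

22/3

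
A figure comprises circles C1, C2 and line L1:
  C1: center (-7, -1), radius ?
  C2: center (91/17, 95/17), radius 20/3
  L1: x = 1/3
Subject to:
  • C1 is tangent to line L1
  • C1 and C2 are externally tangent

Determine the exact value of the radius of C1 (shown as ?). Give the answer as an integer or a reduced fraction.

1. [C1‖L1]  r_C1² − 484/9 = 0  ⇒  r_C1 = 22/3 (r>0 drops 1)
2. [ext C1·C2]  r_C1² + (40/3)r_C1 − 1364/9 = 0  ⇒  r_C1 = 22/3 (r>0 drops 1)

22/3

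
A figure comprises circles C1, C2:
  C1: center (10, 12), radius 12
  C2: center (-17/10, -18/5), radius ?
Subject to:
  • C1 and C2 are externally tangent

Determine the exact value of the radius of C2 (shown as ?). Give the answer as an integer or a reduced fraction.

15/2

1. [ext C1·C2]  r_C2² + 24r_C2 − 945/4 = 0  ⇒  r_C2 = 15/2 (r>0 drops 1)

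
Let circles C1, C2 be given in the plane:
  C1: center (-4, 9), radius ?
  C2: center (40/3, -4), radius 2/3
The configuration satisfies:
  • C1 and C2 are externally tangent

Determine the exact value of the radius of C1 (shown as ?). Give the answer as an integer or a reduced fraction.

1. [ext C1·C2]  r_C1² + (4/3)r_C1 − 469 = 0  ⇒  r_C1 = 21 (r>0 drops 1)

21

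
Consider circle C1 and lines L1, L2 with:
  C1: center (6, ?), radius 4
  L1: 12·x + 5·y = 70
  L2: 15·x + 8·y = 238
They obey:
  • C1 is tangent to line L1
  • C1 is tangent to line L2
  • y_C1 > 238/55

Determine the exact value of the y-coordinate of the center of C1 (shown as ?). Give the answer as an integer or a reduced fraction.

10

1. [C1‖L1]  y_C1² + (4/5)y_C1 − 108 = 0  ⇒  y_C1 = -54/5 or 10
2. [C1‖L2]  y_C1² − 37y_C1 + 270 = 0  ⇒  y_C1 = 10 or 27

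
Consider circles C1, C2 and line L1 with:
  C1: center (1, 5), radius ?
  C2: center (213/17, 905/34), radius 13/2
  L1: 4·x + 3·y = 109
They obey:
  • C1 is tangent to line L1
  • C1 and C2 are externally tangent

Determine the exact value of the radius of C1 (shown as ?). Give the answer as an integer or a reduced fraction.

1. [C1‖L1]  r_C1² − 324 = 0  ⇒  r_C1 = 18 (r>0 drops 1)
2. [ext C1·C2]  r_C1² + 13r_C1 − 558 = 0  ⇒  r_C1 = 18 (r>0 drops 1)

18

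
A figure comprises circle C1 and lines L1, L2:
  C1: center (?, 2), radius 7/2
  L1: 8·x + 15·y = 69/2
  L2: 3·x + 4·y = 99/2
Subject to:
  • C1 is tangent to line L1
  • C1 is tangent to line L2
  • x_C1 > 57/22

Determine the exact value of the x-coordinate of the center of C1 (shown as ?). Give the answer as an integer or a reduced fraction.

1. [C1‖L1]  x_C1² − (9/8)x_C1 − 55 = 0  ⇒  x_C1 = -55/8 or 8
2. [C1‖L2]  x_C1² − (83/3)x_C1 + 472/3 = 0  ⇒  x_C1 = 8 or 59/3

8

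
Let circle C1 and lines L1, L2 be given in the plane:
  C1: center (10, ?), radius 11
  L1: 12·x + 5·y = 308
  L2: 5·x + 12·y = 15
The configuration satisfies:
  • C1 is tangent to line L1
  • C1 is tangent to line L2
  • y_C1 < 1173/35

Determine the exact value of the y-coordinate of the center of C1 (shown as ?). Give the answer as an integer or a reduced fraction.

1. [C1‖L1]  y_C1² − (376/5)y_C1 + 2979/5 = 0  ⇒  y_C1 = 9 or 331/5
2. [C1‖L2]  y_C1² + (35/6)y_C1 − 267/2 = 0  ⇒  y_C1 = -89/6 or 9

9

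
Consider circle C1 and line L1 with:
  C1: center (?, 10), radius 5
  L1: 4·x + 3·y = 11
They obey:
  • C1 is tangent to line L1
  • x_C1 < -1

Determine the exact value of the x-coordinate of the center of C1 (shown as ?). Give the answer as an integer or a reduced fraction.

1. [C1‖L1]  x_C1² + (19/2)x_C1 − 33/2 = 0  ⇒  x_C1 = -11 or 3/2
2. given x_C1 < -1: keep -11

-11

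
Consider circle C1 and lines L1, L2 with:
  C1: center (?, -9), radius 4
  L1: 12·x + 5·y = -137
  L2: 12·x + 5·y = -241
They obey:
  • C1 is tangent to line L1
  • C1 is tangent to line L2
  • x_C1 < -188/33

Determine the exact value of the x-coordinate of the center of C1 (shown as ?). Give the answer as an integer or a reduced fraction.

1. [C1‖L1]  x_C1² + (46/3)x_C1 + 40 = 0  ⇒  x_C1 = -12 or -10/3
2. [C1‖L2]  x_C1² + (98/3)x_C1 + 248 = 0  ⇒  x_C1 = -62/3 or -12

-12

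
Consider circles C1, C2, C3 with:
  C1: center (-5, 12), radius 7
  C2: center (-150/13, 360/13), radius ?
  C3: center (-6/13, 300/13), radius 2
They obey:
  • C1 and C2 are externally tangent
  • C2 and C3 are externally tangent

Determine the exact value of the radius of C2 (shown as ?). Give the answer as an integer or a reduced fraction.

10

1. [ext C1·C2]  r_C2² + 14r_C2 − 240 = 0  ⇒  r_C2 = 10 (r>0 drops 1)
2. [ext C2·C3]  r_C2² + 4r_C2 − 140 = 0  ⇒  r_C2 = 10 (r>0 drops 1)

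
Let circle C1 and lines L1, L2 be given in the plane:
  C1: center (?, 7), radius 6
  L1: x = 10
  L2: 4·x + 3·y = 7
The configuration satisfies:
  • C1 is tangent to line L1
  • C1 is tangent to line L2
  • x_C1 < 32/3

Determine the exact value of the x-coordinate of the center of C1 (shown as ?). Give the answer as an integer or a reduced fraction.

1. [C1‖L1]  x_C1² − 20x_C1 + 64 = 0  ⇒  x_C1 = 4 or 16
2. [C1‖L2]  x_C1² + 7x_C1 − 44 = 0  ⇒  x_C1 = -11 or 4

4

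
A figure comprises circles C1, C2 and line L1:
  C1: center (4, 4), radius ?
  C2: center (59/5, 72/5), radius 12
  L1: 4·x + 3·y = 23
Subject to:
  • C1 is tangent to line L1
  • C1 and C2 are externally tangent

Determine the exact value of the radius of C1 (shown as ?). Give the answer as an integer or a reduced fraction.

1. [C1‖L1]  r_C1² − 1 = 0  ⇒  r_C1 = 1 (r>0 drops 1)
2. [ext C1·C2]  r_C1² + 24r_C1 − 25 = 0  ⇒  r_C1 = 1 (r>0 drops 1)

1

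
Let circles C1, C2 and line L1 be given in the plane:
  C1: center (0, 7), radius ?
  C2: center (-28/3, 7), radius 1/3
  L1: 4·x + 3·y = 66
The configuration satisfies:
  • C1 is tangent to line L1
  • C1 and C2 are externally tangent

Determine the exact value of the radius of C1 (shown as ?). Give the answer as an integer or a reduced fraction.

9

1. [C1‖L1]  r_C1² − 81 = 0  ⇒  r_C1 = 9 (r>0 drops 1)
2. [ext C1·C2]  r_C1² + (2/3)r_C1 − 87 = 0  ⇒  r_C1 = 9 (r>0 drops 1)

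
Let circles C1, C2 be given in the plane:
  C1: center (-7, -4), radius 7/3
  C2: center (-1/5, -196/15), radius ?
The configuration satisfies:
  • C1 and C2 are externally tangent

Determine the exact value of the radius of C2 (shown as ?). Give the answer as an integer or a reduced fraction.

9

1. [ext C1·C2]  r_C2² + (14/3)r_C2 − 123 = 0  ⇒  r_C2 = 9 (r>0 drops 1)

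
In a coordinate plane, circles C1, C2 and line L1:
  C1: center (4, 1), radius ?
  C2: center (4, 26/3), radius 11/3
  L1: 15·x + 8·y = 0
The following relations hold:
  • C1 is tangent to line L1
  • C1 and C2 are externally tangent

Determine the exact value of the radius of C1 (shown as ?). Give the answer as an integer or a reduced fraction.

1. [C1‖L1]  r_C1² − 16 = 0  ⇒  r_C1 = 4 (r>0 drops 1)
2. [ext C1·C2]  r_C1² + (22/3)r_C1 − 136/3 = 0  ⇒  r_C1 = 4 (r>0 drops 1)

4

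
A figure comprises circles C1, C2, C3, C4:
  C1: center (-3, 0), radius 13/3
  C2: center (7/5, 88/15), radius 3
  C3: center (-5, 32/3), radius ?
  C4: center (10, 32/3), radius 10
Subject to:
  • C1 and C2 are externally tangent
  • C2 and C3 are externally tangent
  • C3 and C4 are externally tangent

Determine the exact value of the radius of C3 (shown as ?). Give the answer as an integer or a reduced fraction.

5

1. [ext C2·C3]  r_C3² + 6r_C3 − 55 = 0  ⇒  r_C3 = 5 (r>0 drops 1)
2. [ext C3·C4]  r_C3² + 20r_C3 − 125 = 0  ⇒  r_C3 = 5 (r>0 drops 1)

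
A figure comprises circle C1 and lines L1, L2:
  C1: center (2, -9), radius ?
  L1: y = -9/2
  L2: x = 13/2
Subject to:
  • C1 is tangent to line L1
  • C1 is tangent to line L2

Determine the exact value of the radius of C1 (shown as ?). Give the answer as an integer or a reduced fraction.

9/2

1. [C1‖L1]  r_C1² − 81/4 = 0  ⇒  r_C1 = 9/2 (r>0 drops 1)
2. [C1‖L2]  r_C1² − 81/4 = 0  ⇒  r_C1 = 9/2 (r>0 drops 1)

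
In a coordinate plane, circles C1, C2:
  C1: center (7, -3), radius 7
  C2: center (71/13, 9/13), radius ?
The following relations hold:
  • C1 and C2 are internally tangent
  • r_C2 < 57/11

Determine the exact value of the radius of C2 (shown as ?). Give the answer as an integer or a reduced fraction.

1. [int C1,C2]  r_C2² − 14r_C2 + 33 = 0  ⇒  r_C2 = 3 or 11
2. given r_C2 < 57/11: keep 3

3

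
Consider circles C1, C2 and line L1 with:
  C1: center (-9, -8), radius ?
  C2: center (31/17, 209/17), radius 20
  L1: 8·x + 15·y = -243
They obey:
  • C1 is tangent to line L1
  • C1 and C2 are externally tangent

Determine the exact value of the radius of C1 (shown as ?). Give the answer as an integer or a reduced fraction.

3

1. [C1‖L1]  r_C1² − 9 = 0  ⇒  r_C1 = 3 (r>0 drops 1)
2. [ext C1·C2]  r_C1² + 40r_C1 − 129 = 0  ⇒  r_C1 = 3 (r>0 drops 1)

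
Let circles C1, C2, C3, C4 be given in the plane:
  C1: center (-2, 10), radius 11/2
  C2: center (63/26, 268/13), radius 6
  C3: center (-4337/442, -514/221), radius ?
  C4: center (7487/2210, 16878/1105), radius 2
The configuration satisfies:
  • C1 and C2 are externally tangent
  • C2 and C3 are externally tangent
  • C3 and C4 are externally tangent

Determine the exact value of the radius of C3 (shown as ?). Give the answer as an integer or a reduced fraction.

20

1. [ext C2·C3]  r_C3² + 12r_C3 − 640 = 0  ⇒  r_C3 = 20 (r>0 drops 1)
2. [ext C3·C4]  r_C3² + 4r_C3 − 480 = 0  ⇒  r_C3 = 20 (r>0 drops 1)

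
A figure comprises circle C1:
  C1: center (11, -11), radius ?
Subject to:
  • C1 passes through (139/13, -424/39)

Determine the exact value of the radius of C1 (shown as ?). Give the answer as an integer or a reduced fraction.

1. [C1∋P]  r_C1² − 1/9 = 0  ⇒  r_C1 = 1/3 (r>0 drops 1)

1/3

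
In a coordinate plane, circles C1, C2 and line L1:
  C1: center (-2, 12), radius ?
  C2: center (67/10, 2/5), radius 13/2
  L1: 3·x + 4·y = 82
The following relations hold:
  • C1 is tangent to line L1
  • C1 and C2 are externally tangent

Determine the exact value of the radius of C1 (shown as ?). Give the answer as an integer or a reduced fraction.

8

1. [C1‖L1]  r_C1² − 64 = 0  ⇒  r_C1 = 8 (r>0 drops 1)
2. [ext C1·C2]  r_C1² + 13r_C1 − 168 = 0  ⇒  r_C1 = 8 (r>0 drops 1)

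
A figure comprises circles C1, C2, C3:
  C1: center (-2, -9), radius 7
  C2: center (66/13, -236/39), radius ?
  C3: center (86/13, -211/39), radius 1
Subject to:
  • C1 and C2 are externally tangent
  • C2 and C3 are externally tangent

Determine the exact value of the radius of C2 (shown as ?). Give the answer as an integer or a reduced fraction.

2/3

1. [ext C1·C2]  r_C2² + 14r_C2 − 88/9 = 0  ⇒  r_C2 = 2/3 (r>0 drops 1)
2. [ext C2·C3]  r_C2² + 2r_C2 − 16/9 = 0  ⇒  r_C2 = 2/3 (r>0 drops 1)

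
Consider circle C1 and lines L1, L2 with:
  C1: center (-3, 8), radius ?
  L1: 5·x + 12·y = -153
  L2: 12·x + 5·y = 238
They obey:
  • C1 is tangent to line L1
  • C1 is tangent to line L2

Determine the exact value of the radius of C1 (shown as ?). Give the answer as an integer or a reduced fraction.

1. [C1‖L1]  r_C1² − 324 = 0  ⇒  r_C1 = 18 (r>0 drops 1)
2. [C1‖L2]  r_C1² − 324 = 0  ⇒  r_C1 = 18 (r>0 drops 1)

18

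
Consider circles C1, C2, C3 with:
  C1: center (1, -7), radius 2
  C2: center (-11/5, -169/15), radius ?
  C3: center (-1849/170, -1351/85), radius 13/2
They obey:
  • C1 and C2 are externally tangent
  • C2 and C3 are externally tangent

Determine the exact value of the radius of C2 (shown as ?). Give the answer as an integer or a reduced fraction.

10/3

1. [ext C1·C2]  r_C2² + 4r_C2 − 220/9 = 0  ⇒  r_C2 = 10/3 (r>0 drops 1)
2. [ext C2·C3]  r_C2² + 13r_C2 − 490/9 = 0  ⇒  r_C2 = 10/3 (r>0 drops 1)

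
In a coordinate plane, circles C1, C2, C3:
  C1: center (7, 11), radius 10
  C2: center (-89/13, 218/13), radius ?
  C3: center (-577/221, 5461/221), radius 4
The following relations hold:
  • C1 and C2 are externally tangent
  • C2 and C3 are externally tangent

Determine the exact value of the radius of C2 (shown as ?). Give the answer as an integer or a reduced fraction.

1. [ext C1·C2]  r_C2² + 20r_C2 − 125 = 0  ⇒  r_C2 = 5 (r>0 drops 1)
2. [ext C2·C3]  r_C2² + 8r_C2 − 65 = 0  ⇒  r_C2 = 5 (r>0 drops 1)

5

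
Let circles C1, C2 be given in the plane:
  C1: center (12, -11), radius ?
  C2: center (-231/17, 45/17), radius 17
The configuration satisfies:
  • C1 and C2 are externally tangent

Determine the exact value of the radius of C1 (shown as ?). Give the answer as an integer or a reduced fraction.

12

1. [ext C1·C2]  r_C1² + 34r_C1 − 552 = 0  ⇒  r_C1 = 12 (r>0 drops 1)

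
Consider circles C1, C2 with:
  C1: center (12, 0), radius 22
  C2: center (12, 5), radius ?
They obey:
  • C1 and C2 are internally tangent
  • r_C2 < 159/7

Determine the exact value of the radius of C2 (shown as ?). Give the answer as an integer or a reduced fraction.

17

1. [int C1,C2]  r_C2² − 44r_C2 + 459 = 0  ⇒  r_C2 = 17 or 27
2. given r_C2 < 159/7: keep 17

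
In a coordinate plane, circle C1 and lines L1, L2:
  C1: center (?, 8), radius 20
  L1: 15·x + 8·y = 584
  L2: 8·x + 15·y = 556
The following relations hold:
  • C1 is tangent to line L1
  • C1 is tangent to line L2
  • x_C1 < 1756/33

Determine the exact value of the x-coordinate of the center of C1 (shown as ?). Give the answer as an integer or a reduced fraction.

1. [C1‖L1]  x_C1² − (208/3)x_C1 + 688 = 0  ⇒  x_C1 = 12 or 172/3
2. [C1‖L2]  x_C1² − 109x_C1 + 1164 = 0  ⇒  x_C1 = 12 or 97

12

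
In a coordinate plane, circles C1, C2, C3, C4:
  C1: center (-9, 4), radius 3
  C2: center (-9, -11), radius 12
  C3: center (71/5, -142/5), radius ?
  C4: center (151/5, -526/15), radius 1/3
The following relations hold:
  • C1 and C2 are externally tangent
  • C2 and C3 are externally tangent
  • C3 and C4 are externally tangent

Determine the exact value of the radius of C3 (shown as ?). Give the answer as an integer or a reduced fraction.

17

1. [ext C2·C3]  r_C3² + 24r_C3 − 697 = 0  ⇒  r_C3 = 17 (r>0 drops 1)
2. [ext C3·C4]  r_C3² + (2/3)r_C3 − 901/3 = 0  ⇒  r_C3 = 17 (r>0 drops 1)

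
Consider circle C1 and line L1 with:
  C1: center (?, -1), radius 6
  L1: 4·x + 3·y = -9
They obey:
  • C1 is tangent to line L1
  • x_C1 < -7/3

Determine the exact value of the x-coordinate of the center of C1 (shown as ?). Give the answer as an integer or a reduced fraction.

-9

1. [C1‖L1]  x_C1² + 3x_C1 − 54 = 0  ⇒  x_C1 = -9 or 6
2. given x_C1 < -7/3: keep -9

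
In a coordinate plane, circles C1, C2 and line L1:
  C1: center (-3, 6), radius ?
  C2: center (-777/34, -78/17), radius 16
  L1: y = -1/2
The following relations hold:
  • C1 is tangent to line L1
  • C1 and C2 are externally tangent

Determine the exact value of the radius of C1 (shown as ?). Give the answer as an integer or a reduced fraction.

13/2

1. [C1‖L1]  r_C1² − 169/4 = 0  ⇒  r_C1 = 13/2 (r>0 drops 1)
2. [ext C1·C2]  r_C1² + 32r_C1 − 1001/4 = 0  ⇒  r_C1 = 13/2 (r>0 drops 1)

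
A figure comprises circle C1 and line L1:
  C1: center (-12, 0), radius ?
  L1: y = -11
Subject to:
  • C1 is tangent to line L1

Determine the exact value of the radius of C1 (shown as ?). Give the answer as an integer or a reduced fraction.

1. [C1‖L1]  r_C1² − 121 = 0  ⇒  r_C1 = 11 (r>0 drops 1)

11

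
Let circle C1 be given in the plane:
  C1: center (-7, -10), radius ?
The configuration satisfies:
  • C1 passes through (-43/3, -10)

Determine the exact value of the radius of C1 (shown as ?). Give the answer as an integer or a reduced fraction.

1. [C1∋P]  r_C1² − 484/9 = 0  ⇒  r_C1 = 22/3 (r>0 drops 1)

22/3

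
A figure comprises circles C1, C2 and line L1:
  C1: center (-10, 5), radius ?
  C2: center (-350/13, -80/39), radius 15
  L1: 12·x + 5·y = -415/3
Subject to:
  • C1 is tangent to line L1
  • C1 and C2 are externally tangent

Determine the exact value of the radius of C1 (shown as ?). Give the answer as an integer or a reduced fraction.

10/3

1. [C1‖L1]  r_C1² − 100/9 = 0  ⇒  r_C1 = 10/3 (r>0 drops 1)
2. [ext C1·C2]  r_C1² + 30r_C1 − 1000/9 = 0  ⇒  r_C1 = 10/3 (r>0 drops 1)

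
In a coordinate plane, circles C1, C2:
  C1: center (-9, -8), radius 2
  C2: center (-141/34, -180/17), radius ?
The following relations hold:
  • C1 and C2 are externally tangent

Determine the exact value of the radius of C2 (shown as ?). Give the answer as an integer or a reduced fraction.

1. [ext C1·C2]  r_C2² + 4r_C2 − 105/4 = 0  ⇒  r_C2 = 7/2 (r>0 drops 1)

7/2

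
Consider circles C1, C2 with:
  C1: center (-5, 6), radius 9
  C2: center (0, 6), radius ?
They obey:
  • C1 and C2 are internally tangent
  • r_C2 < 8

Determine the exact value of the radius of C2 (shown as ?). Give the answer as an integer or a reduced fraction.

4

1. [int C1,C2]  r_C2² − 18r_C2 + 56 = 0  ⇒  r_C2 = 4 or 14
2. given r_C2 < 8: keep 4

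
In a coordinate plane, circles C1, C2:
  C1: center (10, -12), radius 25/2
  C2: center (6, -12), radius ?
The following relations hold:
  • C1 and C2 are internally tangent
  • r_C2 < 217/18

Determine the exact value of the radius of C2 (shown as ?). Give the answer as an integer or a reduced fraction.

17/2

1. [int C1,C2]  r_C2² − 25r_C2 + 561/4 = 0  ⇒  r_C2 = 17/2 or 33/2
2. given r_C2 < 217/18: keep 17/2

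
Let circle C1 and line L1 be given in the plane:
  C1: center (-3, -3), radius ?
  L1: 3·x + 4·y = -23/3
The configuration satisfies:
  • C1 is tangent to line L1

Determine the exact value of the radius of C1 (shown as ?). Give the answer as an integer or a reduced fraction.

1. [C1‖L1]  r_C1² − 64/9 = 0  ⇒  r_C1 = 8/3 (r>0 drops 1)

8/3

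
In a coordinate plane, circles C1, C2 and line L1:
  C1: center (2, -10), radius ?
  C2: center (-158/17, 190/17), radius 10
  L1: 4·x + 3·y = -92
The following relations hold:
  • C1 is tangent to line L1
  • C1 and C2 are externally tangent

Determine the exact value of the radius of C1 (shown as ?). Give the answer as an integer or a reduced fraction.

1. [C1‖L1]  r_C1² − 196 = 0  ⇒  r_C1 = 14 (r>0 drops 1)
2. [ext C1·C2]  r_C1² + 20r_C1 − 476 = 0  ⇒  r_C1 = 14 (r>0 drops 1)

14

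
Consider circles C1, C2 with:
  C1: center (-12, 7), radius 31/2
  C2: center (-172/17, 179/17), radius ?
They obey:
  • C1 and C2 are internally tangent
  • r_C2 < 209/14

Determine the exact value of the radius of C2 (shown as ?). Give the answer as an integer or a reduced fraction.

23/2

1. [int C1,C2]  r_C2² − 31r_C2 + 897/4 = 0  ⇒  r_C2 = 23/2 or 39/2
2. given r_C2 < 209/14: keep 23/2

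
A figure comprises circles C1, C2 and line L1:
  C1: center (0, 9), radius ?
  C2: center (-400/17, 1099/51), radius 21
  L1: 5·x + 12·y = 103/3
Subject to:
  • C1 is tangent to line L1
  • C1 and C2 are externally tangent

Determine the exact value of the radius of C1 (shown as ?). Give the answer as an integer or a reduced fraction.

17/3

1. [C1‖L1]  r_C1² − 289/9 = 0  ⇒  r_C1 = 17/3 (r>0 drops 1)
2. [ext C1·C2]  r_C1² + 42r_C1 − 2431/9 = 0  ⇒  r_C1 = 17/3 (r>0 drops 1)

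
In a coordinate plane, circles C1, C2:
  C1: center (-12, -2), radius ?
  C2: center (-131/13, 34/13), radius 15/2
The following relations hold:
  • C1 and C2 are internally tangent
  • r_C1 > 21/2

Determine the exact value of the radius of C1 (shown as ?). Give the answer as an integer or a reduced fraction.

25/2

1. [int C1,C2]  r_C1² − 15r_C1 + 125/4 = 0  ⇒  r_C1 = 5/2 or 25/2
2. given r_C1 > 21/2: keep 25/2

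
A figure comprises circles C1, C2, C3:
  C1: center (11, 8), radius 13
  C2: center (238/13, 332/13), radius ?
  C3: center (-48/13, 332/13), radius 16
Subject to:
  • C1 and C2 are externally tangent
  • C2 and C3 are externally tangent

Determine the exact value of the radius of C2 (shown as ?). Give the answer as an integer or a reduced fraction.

1. [ext C1·C2]  r_C2² + 26r_C2 − 192 = 0  ⇒  r_C2 = 6 (r>0 drops 1)
2. [ext C2·C3]  r_C2² + 32r_C2 − 228 = 0  ⇒  r_C2 = 6 (r>0 drops 1)

6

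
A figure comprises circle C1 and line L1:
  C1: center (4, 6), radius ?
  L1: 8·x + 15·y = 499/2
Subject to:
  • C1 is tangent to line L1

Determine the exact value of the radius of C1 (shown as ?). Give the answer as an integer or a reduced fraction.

1. [C1‖L1]  r_C1² − 225/4 = 0  ⇒  r_C1 = 15/2 (r>0 drops 1)

15/2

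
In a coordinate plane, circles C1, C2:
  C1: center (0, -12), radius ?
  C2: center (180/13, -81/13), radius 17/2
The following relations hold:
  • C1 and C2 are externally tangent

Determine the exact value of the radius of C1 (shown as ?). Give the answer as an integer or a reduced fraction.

13/2

1. [ext C1·C2]  r_C1² + 17r_C1 − 611/4 = 0  ⇒  r_C1 = 13/2 (r>0 drops 1)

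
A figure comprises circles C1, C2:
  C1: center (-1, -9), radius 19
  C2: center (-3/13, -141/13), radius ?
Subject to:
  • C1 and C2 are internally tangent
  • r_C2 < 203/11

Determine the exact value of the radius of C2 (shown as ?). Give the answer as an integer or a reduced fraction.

1. [int C1,C2]  r_C2² − 38r_C2 + 357 = 0  ⇒  r_C2 = 17 or 21
2. given r_C2 < 203/11: keep 17

17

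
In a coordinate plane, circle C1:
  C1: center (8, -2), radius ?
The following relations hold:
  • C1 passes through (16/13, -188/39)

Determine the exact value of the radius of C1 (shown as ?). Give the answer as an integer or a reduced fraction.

1. [C1∋P]  r_C1² − 484/9 = 0  ⇒  r_C1 = 22/3 (r>0 drops 1)

22/3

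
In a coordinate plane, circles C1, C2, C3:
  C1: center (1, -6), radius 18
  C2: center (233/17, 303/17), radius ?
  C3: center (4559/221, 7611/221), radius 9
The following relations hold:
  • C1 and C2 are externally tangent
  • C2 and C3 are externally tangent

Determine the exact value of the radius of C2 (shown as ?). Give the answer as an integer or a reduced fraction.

9

1. [ext C1·C2]  r_C2² + 36r_C2 − 405 = 0  ⇒  r_C2 = 9 (r>0 drops 1)
2. [ext C2·C3]  r_C2² + 18r_C2 − 243 = 0  ⇒  r_C2 = 9 (r>0 drops 1)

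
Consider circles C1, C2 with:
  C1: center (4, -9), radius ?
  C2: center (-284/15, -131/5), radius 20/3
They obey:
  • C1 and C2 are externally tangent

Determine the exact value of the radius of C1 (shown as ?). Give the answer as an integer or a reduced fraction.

1. [ext C1·C2]  r_C1² + (40/3)r_C1 − 2332/3 = 0  ⇒  r_C1 = 22 (r>0 drops 1)

22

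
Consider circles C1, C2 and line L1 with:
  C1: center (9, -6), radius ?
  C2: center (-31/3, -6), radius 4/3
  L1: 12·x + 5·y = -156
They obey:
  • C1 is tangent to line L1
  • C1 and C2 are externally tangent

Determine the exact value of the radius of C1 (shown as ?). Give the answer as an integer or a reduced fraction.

1. [C1‖L1]  r_C1² − 324 = 0  ⇒  r_C1 = 18 (r>0 drops 1)
2. [ext C1·C2]  r_C1² + (8/3)r_C1 − 372 = 0  ⇒  r_C1 = 18 (r>0 drops 1)

18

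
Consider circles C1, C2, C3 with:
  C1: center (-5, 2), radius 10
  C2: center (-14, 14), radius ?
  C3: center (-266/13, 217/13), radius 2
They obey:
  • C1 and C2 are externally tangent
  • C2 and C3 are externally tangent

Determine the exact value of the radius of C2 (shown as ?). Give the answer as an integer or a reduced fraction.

1. [ext C1·C2]  r_C2² + 20r_C2 − 125 = 0  ⇒  r_C2 = 5 (r>0 drops 1)
2. [ext C2·C3]  r_C2² + 4r_C2 − 45 = 0  ⇒  r_C2 = 5 (r>0 drops 1)

5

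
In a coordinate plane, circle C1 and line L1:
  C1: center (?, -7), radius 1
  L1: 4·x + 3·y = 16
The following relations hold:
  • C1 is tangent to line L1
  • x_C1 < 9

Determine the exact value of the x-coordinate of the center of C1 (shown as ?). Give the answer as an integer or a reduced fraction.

1. [C1‖L1]  x_C1² − (37/2)x_C1 + 84 = 0  ⇒  x_C1 = 8 or 21/2
2. given x_C1 < 9: keep 8

8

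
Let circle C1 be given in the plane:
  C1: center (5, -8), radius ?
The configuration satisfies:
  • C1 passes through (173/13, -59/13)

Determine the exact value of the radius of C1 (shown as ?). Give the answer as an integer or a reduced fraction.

1. [C1∋P]  r_C1² − 81 = 0  ⇒  r_C1 = 9 (r>0 drops 1)

9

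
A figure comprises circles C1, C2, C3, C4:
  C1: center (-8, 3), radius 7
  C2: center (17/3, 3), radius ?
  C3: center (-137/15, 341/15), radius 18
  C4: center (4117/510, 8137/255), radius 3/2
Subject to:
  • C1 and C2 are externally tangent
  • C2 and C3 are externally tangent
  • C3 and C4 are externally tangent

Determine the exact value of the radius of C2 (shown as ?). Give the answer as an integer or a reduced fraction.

1. [ext C1·C2]  r_C2² + 14r_C2 − 1240/9 = 0  ⇒  r_C2 = 20/3 (r>0 drops 1)
2. [ext C2·C3]  r_C2² + 36r_C2 − 2560/9 = 0  ⇒  r_C2 = 20/3 (r>0 drops 1)

20/3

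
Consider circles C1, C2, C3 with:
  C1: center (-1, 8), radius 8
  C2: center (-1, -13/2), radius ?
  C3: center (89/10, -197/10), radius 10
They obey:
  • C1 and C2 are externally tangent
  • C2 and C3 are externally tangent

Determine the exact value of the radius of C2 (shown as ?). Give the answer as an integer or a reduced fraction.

13/2

1. [ext C1·C2]  r_C2² + 16r_C2 − 585/4 = 0  ⇒  r_C2 = 13/2 (r>0 drops 1)
2. [ext C2·C3]  r_C2² + 20r_C2 − 689/4 = 0  ⇒  r_C2 = 13/2 (r>0 drops 1)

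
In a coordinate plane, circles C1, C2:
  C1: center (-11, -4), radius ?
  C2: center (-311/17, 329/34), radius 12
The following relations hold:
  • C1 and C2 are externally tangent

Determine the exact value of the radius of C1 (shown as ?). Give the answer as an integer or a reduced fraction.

7/2

1. [ext C1·C2]  r_C1² + 24r_C1 − 385/4 = 0  ⇒  r_C1 = 7/2 (r>0 drops 1)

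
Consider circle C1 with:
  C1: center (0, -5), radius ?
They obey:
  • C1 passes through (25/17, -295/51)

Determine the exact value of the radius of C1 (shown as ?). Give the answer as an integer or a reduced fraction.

5/3

1. [C1∋P]  r_C1² − 25/9 = 0  ⇒  r_C1 = 5/3 (r>0 drops 1)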